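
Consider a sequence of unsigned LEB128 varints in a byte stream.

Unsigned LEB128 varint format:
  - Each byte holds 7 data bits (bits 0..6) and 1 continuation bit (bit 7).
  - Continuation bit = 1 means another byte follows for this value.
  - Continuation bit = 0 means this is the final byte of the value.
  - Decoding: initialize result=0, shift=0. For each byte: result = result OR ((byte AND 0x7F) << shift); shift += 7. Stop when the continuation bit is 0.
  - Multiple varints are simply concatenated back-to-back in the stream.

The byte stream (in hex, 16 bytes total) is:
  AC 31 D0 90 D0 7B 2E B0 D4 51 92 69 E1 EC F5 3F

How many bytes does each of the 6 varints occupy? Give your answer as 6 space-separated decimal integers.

  byte[0]=0xAC cont=1 payload=0x2C=44: acc |= 44<<0 -> acc=44 shift=7
  byte[1]=0x31 cont=0 payload=0x31=49: acc |= 49<<7 -> acc=6316 shift=14 [end]
Varint 1: bytes[0:2] = AC 31 -> value 6316 (2 byte(s))
  byte[2]=0xD0 cont=1 payload=0x50=80: acc |= 80<<0 -> acc=80 shift=7
  byte[3]=0x90 cont=1 payload=0x10=16: acc |= 16<<7 -> acc=2128 shift=14
  byte[4]=0xD0 cont=1 payload=0x50=80: acc |= 80<<14 -> acc=1312848 shift=21
  byte[5]=0x7B cont=0 payload=0x7B=123: acc |= 123<<21 -> acc=259262544 shift=28 [end]
Varint 2: bytes[2:6] = D0 90 D0 7B -> value 259262544 (4 byte(s))
  byte[6]=0x2E cont=0 payload=0x2E=46: acc |= 46<<0 -> acc=46 shift=7 [end]
Varint 3: bytes[6:7] = 2E -> value 46 (1 byte(s))
  byte[7]=0xB0 cont=1 payload=0x30=48: acc |= 48<<0 -> acc=48 shift=7
  byte[8]=0xD4 cont=1 payload=0x54=84: acc |= 84<<7 -> acc=10800 shift=14
  byte[9]=0x51 cont=0 payload=0x51=81: acc |= 81<<14 -> acc=1337904 shift=21 [end]
Varint 4: bytes[7:10] = B0 D4 51 -> value 1337904 (3 byte(s))
  byte[10]=0x92 cont=1 payload=0x12=18: acc |= 18<<0 -> acc=18 shift=7
  byte[11]=0x69 cont=0 payload=0x69=105: acc |= 105<<7 -> acc=13458 shift=14 [end]
Varint 5: bytes[10:12] = 92 69 -> value 13458 (2 byte(s))
  byte[12]=0xE1 cont=1 payload=0x61=97: acc |= 97<<0 -> acc=97 shift=7
  byte[13]=0xEC cont=1 payload=0x6C=108: acc |= 108<<7 -> acc=13921 shift=14
  byte[14]=0xF5 cont=1 payload=0x75=117: acc |= 117<<14 -> acc=1930849 shift=21
  byte[15]=0x3F cont=0 payload=0x3F=63: acc |= 63<<21 -> acc=134051425 shift=28 [end]
Varint 6: bytes[12:16] = E1 EC F5 3F -> value 134051425 (4 byte(s))

Answer: 2 4 1 3 2 4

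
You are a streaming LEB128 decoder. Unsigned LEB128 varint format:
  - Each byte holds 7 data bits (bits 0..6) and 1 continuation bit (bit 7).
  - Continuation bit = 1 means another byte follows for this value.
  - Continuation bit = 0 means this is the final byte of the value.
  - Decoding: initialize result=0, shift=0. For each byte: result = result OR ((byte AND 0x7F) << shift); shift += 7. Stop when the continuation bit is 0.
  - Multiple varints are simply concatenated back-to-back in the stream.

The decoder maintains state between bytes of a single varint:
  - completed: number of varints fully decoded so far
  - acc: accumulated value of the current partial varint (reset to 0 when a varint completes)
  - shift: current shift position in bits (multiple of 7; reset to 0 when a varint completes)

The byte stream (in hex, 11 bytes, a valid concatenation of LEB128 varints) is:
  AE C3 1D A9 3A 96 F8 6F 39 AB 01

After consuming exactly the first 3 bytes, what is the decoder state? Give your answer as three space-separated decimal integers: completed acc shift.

Answer: 1 0 0

Derivation:
byte[0]=0xAE cont=1 payload=0x2E: acc |= 46<<0 -> completed=0 acc=46 shift=7
byte[1]=0xC3 cont=1 payload=0x43: acc |= 67<<7 -> completed=0 acc=8622 shift=14
byte[2]=0x1D cont=0 payload=0x1D: varint #1 complete (value=483758); reset -> completed=1 acc=0 shift=0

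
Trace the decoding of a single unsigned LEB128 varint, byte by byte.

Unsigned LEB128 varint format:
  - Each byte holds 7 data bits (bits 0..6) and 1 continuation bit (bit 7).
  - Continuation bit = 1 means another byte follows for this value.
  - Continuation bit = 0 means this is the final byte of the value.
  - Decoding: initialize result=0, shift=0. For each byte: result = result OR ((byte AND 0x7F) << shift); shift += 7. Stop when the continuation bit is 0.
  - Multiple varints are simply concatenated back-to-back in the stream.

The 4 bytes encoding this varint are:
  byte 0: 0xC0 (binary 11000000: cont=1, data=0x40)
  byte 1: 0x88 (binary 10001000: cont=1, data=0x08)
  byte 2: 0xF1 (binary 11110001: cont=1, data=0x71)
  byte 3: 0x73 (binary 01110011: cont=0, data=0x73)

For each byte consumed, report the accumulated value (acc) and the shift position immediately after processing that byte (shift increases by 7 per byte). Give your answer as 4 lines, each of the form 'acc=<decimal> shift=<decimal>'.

byte 0=0xC0: payload=0x40=64, contrib = 64<<0 = 64; acc -> 64, shift -> 7
byte 1=0x88: payload=0x08=8, contrib = 8<<7 = 1024; acc -> 1088, shift -> 14
byte 2=0xF1: payload=0x71=113, contrib = 113<<14 = 1851392; acc -> 1852480, shift -> 21
byte 3=0x73: payload=0x73=115, contrib = 115<<21 = 241172480; acc -> 243024960, shift -> 28

Answer: acc=64 shift=7
acc=1088 shift=14
acc=1852480 shift=21
acc=243024960 shift=28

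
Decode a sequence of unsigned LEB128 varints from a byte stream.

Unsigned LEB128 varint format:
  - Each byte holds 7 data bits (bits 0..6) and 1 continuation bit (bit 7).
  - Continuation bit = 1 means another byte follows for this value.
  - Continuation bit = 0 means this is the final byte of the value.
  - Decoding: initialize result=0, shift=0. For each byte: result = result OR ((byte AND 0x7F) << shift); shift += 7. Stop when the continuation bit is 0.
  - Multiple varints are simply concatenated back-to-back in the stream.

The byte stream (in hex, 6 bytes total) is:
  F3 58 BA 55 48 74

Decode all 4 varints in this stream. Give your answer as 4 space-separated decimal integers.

  byte[0]=0xF3 cont=1 payload=0x73=115: acc |= 115<<0 -> acc=115 shift=7
  byte[1]=0x58 cont=0 payload=0x58=88: acc |= 88<<7 -> acc=11379 shift=14 [end]
Varint 1: bytes[0:2] = F3 58 -> value 11379 (2 byte(s))
  byte[2]=0xBA cont=1 payload=0x3A=58: acc |= 58<<0 -> acc=58 shift=7
  byte[3]=0x55 cont=0 payload=0x55=85: acc |= 85<<7 -> acc=10938 shift=14 [end]
Varint 2: bytes[2:4] = BA 55 -> value 10938 (2 byte(s))
  byte[4]=0x48 cont=0 payload=0x48=72: acc |= 72<<0 -> acc=72 shift=7 [end]
Varint 3: bytes[4:5] = 48 -> value 72 (1 byte(s))
  byte[5]=0x74 cont=0 payload=0x74=116: acc |= 116<<0 -> acc=116 shift=7 [end]
Varint 4: bytes[5:6] = 74 -> value 116 (1 byte(s))

Answer: 11379 10938 72 116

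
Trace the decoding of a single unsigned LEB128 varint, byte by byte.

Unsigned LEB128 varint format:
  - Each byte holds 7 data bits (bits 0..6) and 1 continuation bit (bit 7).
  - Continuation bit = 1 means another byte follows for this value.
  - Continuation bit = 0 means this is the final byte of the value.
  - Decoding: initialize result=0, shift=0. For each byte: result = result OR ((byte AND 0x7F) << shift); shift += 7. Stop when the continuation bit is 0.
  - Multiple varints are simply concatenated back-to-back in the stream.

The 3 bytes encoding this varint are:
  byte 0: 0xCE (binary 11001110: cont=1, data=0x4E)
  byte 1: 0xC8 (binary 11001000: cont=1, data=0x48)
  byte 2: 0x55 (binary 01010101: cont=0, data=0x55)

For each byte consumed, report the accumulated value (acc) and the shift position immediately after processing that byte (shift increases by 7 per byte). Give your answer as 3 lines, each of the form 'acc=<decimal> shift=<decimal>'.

Answer: acc=78 shift=7
acc=9294 shift=14
acc=1401934 shift=21

Derivation:
byte 0=0xCE: payload=0x4E=78, contrib = 78<<0 = 78; acc -> 78, shift -> 7
byte 1=0xC8: payload=0x48=72, contrib = 72<<7 = 9216; acc -> 9294, shift -> 14
byte 2=0x55: payload=0x55=85, contrib = 85<<14 = 1392640; acc -> 1401934, shift -> 21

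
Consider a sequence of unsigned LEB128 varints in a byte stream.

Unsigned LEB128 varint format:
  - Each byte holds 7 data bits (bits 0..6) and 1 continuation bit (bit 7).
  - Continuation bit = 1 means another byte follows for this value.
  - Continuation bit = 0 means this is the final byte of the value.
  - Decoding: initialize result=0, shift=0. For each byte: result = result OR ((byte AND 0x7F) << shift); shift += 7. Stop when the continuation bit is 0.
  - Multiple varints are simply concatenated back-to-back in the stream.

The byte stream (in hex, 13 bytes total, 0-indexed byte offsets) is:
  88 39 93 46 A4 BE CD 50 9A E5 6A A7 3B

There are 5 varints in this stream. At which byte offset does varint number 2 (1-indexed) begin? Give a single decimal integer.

Answer: 2

Derivation:
  byte[0]=0x88 cont=1 payload=0x08=8: acc |= 8<<0 -> acc=8 shift=7
  byte[1]=0x39 cont=0 payload=0x39=57: acc |= 57<<7 -> acc=7304 shift=14 [end]
Varint 1: bytes[0:2] = 88 39 -> value 7304 (2 byte(s))
  byte[2]=0x93 cont=1 payload=0x13=19: acc |= 19<<0 -> acc=19 shift=7
  byte[3]=0x46 cont=0 payload=0x46=70: acc |= 70<<7 -> acc=8979 shift=14 [end]
Varint 2: bytes[2:4] = 93 46 -> value 8979 (2 byte(s))
  byte[4]=0xA4 cont=1 payload=0x24=36: acc |= 36<<0 -> acc=36 shift=7
  byte[5]=0xBE cont=1 payload=0x3E=62: acc |= 62<<7 -> acc=7972 shift=14
  byte[6]=0xCD cont=1 payload=0x4D=77: acc |= 77<<14 -> acc=1269540 shift=21
  byte[7]=0x50 cont=0 payload=0x50=80: acc |= 80<<21 -> acc=169041700 shift=28 [end]
Varint 3: bytes[4:8] = A4 BE CD 50 -> value 169041700 (4 byte(s))
  byte[8]=0x9A cont=1 payload=0x1A=26: acc |= 26<<0 -> acc=26 shift=7
  byte[9]=0xE5 cont=1 payload=0x65=101: acc |= 101<<7 -> acc=12954 shift=14
  byte[10]=0x6A cont=0 payload=0x6A=106: acc |= 106<<14 -> acc=1749658 shift=21 [end]
Varint 4: bytes[8:11] = 9A E5 6A -> value 1749658 (3 byte(s))
  byte[11]=0xA7 cont=1 payload=0x27=39: acc |= 39<<0 -> acc=39 shift=7
  byte[12]=0x3B cont=0 payload=0x3B=59: acc |= 59<<7 -> acc=7591 shift=14 [end]
Varint 5: bytes[11:13] = A7 3B -> value 7591 (2 byte(s))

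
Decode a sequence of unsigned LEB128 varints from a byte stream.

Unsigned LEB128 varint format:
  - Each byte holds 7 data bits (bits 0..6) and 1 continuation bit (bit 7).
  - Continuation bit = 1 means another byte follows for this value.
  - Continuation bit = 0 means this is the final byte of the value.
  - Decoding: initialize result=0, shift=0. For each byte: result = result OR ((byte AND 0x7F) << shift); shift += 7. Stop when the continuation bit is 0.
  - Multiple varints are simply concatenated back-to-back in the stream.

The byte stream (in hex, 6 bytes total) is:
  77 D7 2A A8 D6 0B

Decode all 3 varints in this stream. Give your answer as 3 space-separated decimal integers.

  byte[0]=0x77 cont=0 payload=0x77=119: acc |= 119<<0 -> acc=119 shift=7 [end]
Varint 1: bytes[0:1] = 77 -> value 119 (1 byte(s))
  byte[1]=0xD7 cont=1 payload=0x57=87: acc |= 87<<0 -> acc=87 shift=7
  byte[2]=0x2A cont=0 payload=0x2A=42: acc |= 42<<7 -> acc=5463 shift=14 [end]
Varint 2: bytes[1:3] = D7 2A -> value 5463 (2 byte(s))
  byte[3]=0xA8 cont=1 payload=0x28=40: acc |= 40<<0 -> acc=40 shift=7
  byte[4]=0xD6 cont=1 payload=0x56=86: acc |= 86<<7 -> acc=11048 shift=14
  byte[5]=0x0B cont=0 payload=0x0B=11: acc |= 11<<14 -> acc=191272 shift=21 [end]
Varint 3: bytes[3:6] = A8 D6 0B -> value 191272 (3 byte(s))

Answer: 119 5463 191272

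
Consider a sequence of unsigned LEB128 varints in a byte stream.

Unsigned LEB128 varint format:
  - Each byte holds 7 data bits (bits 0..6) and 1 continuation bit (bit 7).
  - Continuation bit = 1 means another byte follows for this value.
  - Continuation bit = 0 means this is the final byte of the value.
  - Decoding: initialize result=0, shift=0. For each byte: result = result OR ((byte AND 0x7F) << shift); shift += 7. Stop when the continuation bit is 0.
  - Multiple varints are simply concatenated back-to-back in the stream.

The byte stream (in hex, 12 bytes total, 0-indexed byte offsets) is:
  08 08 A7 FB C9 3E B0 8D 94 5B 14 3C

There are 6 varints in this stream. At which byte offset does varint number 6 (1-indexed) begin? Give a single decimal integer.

Answer: 11

Derivation:
  byte[0]=0x08 cont=0 payload=0x08=8: acc |= 8<<0 -> acc=8 shift=7 [end]
Varint 1: bytes[0:1] = 08 -> value 8 (1 byte(s))
  byte[1]=0x08 cont=0 payload=0x08=8: acc |= 8<<0 -> acc=8 shift=7 [end]
Varint 2: bytes[1:2] = 08 -> value 8 (1 byte(s))
  byte[2]=0xA7 cont=1 payload=0x27=39: acc |= 39<<0 -> acc=39 shift=7
  byte[3]=0xFB cont=1 payload=0x7B=123: acc |= 123<<7 -> acc=15783 shift=14
  byte[4]=0xC9 cont=1 payload=0x49=73: acc |= 73<<14 -> acc=1211815 shift=21
  byte[5]=0x3E cont=0 payload=0x3E=62: acc |= 62<<21 -> acc=131235239 shift=28 [end]
Varint 3: bytes[2:6] = A7 FB C9 3E -> value 131235239 (4 byte(s))
  byte[6]=0xB0 cont=1 payload=0x30=48: acc |= 48<<0 -> acc=48 shift=7
  byte[7]=0x8D cont=1 payload=0x0D=13: acc |= 13<<7 -> acc=1712 shift=14
  byte[8]=0x94 cont=1 payload=0x14=20: acc |= 20<<14 -> acc=329392 shift=21
  byte[9]=0x5B cont=0 payload=0x5B=91: acc |= 91<<21 -> acc=191170224 shift=28 [end]
Varint 4: bytes[6:10] = B0 8D 94 5B -> value 191170224 (4 byte(s))
  byte[10]=0x14 cont=0 payload=0x14=20: acc |= 20<<0 -> acc=20 shift=7 [end]
Varint 5: bytes[10:11] = 14 -> value 20 (1 byte(s))
  byte[11]=0x3C cont=0 payload=0x3C=60: acc |= 60<<0 -> acc=60 shift=7 [end]
Varint 6: bytes[11:12] = 3C -> value 60 (1 byte(s))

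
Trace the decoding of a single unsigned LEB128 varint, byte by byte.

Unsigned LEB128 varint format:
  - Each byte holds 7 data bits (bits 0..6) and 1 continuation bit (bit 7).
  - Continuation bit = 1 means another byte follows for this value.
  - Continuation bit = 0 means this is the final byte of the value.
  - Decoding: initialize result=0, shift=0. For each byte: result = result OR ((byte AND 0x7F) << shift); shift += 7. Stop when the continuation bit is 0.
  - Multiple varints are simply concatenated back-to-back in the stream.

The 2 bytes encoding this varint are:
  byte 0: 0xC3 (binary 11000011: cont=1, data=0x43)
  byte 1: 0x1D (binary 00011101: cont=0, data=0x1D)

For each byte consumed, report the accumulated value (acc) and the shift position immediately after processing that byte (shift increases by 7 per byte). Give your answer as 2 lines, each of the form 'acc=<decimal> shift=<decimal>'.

Answer: acc=67 shift=7
acc=3779 shift=14

Derivation:
byte 0=0xC3: payload=0x43=67, contrib = 67<<0 = 67; acc -> 67, shift -> 7
byte 1=0x1D: payload=0x1D=29, contrib = 29<<7 = 3712; acc -> 3779, shift -> 14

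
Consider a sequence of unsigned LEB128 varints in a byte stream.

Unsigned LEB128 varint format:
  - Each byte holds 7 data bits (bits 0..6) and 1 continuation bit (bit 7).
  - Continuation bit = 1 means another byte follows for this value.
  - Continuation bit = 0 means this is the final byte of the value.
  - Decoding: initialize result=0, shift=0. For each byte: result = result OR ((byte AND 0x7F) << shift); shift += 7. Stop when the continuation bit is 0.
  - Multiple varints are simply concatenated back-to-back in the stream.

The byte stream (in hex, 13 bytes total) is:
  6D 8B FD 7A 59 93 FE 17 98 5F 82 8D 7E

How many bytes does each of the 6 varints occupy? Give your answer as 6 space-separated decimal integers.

  byte[0]=0x6D cont=0 payload=0x6D=109: acc |= 109<<0 -> acc=109 shift=7 [end]
Varint 1: bytes[0:1] = 6D -> value 109 (1 byte(s))
  byte[1]=0x8B cont=1 payload=0x0B=11: acc |= 11<<0 -> acc=11 shift=7
  byte[2]=0xFD cont=1 payload=0x7D=125: acc |= 125<<7 -> acc=16011 shift=14
  byte[3]=0x7A cont=0 payload=0x7A=122: acc |= 122<<14 -> acc=2014859 shift=21 [end]
Varint 2: bytes[1:4] = 8B FD 7A -> value 2014859 (3 byte(s))
  byte[4]=0x59 cont=0 payload=0x59=89: acc |= 89<<0 -> acc=89 shift=7 [end]
Varint 3: bytes[4:5] = 59 -> value 89 (1 byte(s))
  byte[5]=0x93 cont=1 payload=0x13=19: acc |= 19<<0 -> acc=19 shift=7
  byte[6]=0xFE cont=1 payload=0x7E=126: acc |= 126<<7 -> acc=16147 shift=14
  byte[7]=0x17 cont=0 payload=0x17=23: acc |= 23<<14 -> acc=392979 shift=21 [end]
Varint 4: bytes[5:8] = 93 FE 17 -> value 392979 (3 byte(s))
  byte[8]=0x98 cont=1 payload=0x18=24: acc |= 24<<0 -> acc=24 shift=7
  byte[9]=0x5F cont=0 payload=0x5F=95: acc |= 95<<7 -> acc=12184 shift=14 [end]
Varint 5: bytes[8:10] = 98 5F -> value 12184 (2 byte(s))
  byte[10]=0x82 cont=1 payload=0x02=2: acc |= 2<<0 -> acc=2 shift=7
  byte[11]=0x8D cont=1 payload=0x0D=13: acc |= 13<<7 -> acc=1666 shift=14
  byte[12]=0x7E cont=0 payload=0x7E=126: acc |= 126<<14 -> acc=2066050 shift=21 [end]
Varint 6: bytes[10:13] = 82 8D 7E -> value 2066050 (3 byte(s))

Answer: 1 3 1 3 2 3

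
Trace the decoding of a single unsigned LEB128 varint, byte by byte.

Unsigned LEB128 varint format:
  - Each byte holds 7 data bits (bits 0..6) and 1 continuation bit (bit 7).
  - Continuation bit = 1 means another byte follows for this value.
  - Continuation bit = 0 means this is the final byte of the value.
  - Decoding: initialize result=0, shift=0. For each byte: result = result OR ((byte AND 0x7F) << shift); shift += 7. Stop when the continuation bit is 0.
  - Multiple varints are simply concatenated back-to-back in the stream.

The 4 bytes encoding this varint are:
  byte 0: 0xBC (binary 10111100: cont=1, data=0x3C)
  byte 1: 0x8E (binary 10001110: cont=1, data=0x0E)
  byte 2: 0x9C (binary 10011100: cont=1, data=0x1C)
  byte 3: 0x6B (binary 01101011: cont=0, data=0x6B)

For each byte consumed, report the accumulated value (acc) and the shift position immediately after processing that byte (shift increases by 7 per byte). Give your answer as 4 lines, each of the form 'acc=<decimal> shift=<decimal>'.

Answer: acc=60 shift=7
acc=1852 shift=14
acc=460604 shift=21
acc=224855868 shift=28

Derivation:
byte 0=0xBC: payload=0x3C=60, contrib = 60<<0 = 60; acc -> 60, shift -> 7
byte 1=0x8E: payload=0x0E=14, contrib = 14<<7 = 1792; acc -> 1852, shift -> 14
byte 2=0x9C: payload=0x1C=28, contrib = 28<<14 = 458752; acc -> 460604, shift -> 21
byte 3=0x6B: payload=0x6B=107, contrib = 107<<21 = 224395264; acc -> 224855868, shift -> 28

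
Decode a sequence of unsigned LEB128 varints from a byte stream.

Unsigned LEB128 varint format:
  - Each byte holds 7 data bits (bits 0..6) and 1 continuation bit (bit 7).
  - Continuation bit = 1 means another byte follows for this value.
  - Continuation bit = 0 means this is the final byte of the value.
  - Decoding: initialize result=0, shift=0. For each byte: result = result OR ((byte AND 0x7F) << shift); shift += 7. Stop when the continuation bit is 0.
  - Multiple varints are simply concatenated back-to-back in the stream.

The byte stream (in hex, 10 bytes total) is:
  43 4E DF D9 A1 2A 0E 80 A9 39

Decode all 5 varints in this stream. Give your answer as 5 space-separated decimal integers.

Answer: 67 78 88632543 14 939136

Derivation:
  byte[0]=0x43 cont=0 payload=0x43=67: acc |= 67<<0 -> acc=67 shift=7 [end]
Varint 1: bytes[0:1] = 43 -> value 67 (1 byte(s))
  byte[1]=0x4E cont=0 payload=0x4E=78: acc |= 78<<0 -> acc=78 shift=7 [end]
Varint 2: bytes[1:2] = 4E -> value 78 (1 byte(s))
  byte[2]=0xDF cont=1 payload=0x5F=95: acc |= 95<<0 -> acc=95 shift=7
  byte[3]=0xD9 cont=1 payload=0x59=89: acc |= 89<<7 -> acc=11487 shift=14
  byte[4]=0xA1 cont=1 payload=0x21=33: acc |= 33<<14 -> acc=552159 shift=21
  byte[5]=0x2A cont=0 payload=0x2A=42: acc |= 42<<21 -> acc=88632543 shift=28 [end]
Varint 3: bytes[2:6] = DF D9 A1 2A -> value 88632543 (4 byte(s))
  byte[6]=0x0E cont=0 payload=0x0E=14: acc |= 14<<0 -> acc=14 shift=7 [end]
Varint 4: bytes[6:7] = 0E -> value 14 (1 byte(s))
  byte[7]=0x80 cont=1 payload=0x00=0: acc |= 0<<0 -> acc=0 shift=7
  byte[8]=0xA9 cont=1 payload=0x29=41: acc |= 41<<7 -> acc=5248 shift=14
  byte[9]=0x39 cont=0 payload=0x39=57: acc |= 57<<14 -> acc=939136 shift=21 [end]
Varint 5: bytes[7:10] = 80 A9 39 -> value 939136 (3 byte(s))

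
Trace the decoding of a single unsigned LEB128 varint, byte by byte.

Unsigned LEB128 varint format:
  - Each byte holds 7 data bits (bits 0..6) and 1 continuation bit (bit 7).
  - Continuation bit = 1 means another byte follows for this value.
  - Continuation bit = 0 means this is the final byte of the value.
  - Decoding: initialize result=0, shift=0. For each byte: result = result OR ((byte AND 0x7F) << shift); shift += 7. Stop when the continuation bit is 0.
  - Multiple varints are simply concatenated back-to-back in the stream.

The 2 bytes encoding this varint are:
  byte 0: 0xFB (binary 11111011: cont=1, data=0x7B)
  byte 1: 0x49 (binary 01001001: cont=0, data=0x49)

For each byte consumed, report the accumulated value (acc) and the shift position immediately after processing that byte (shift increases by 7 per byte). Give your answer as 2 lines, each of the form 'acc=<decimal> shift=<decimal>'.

byte 0=0xFB: payload=0x7B=123, contrib = 123<<0 = 123; acc -> 123, shift -> 7
byte 1=0x49: payload=0x49=73, contrib = 73<<7 = 9344; acc -> 9467, shift -> 14

Answer: acc=123 shift=7
acc=9467 shift=14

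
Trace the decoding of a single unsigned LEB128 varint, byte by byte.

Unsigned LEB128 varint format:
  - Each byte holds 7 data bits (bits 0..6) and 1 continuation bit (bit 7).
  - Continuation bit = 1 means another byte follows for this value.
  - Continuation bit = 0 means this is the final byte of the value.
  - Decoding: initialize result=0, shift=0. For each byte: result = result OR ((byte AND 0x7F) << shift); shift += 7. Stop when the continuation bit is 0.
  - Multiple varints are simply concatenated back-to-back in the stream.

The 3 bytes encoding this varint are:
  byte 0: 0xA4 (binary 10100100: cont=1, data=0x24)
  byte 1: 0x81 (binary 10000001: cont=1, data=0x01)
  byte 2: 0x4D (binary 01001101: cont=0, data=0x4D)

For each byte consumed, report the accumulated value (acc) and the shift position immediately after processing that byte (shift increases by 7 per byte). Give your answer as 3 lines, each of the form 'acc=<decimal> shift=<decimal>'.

Answer: acc=36 shift=7
acc=164 shift=14
acc=1261732 shift=21

Derivation:
byte 0=0xA4: payload=0x24=36, contrib = 36<<0 = 36; acc -> 36, shift -> 7
byte 1=0x81: payload=0x01=1, contrib = 1<<7 = 128; acc -> 164, shift -> 14
byte 2=0x4D: payload=0x4D=77, contrib = 77<<14 = 1261568; acc -> 1261732, shift -> 21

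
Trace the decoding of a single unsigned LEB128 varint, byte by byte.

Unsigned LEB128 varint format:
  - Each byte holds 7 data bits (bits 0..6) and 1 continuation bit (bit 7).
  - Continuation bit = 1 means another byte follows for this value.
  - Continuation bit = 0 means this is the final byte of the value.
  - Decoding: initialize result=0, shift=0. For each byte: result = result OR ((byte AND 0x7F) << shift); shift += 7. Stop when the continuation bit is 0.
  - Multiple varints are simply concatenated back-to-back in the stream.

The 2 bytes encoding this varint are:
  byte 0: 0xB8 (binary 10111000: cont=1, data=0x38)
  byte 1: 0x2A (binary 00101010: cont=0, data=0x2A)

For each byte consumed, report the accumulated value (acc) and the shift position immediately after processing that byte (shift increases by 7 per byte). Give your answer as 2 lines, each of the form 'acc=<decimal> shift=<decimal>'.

Answer: acc=56 shift=7
acc=5432 shift=14

Derivation:
byte 0=0xB8: payload=0x38=56, contrib = 56<<0 = 56; acc -> 56, shift -> 7
byte 1=0x2A: payload=0x2A=42, contrib = 42<<7 = 5376; acc -> 5432, shift -> 14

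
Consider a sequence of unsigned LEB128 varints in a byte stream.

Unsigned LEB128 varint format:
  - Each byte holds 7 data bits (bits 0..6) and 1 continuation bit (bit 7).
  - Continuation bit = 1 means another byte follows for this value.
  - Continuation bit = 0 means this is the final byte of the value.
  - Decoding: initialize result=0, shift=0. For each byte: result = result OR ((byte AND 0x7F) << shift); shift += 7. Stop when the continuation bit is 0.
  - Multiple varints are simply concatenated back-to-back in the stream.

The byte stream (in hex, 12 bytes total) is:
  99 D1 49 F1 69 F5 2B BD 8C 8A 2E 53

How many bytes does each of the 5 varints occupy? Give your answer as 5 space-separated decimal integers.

Answer: 3 2 2 4 1

Derivation:
  byte[0]=0x99 cont=1 payload=0x19=25: acc |= 25<<0 -> acc=25 shift=7
  byte[1]=0xD1 cont=1 payload=0x51=81: acc |= 81<<7 -> acc=10393 shift=14
  byte[2]=0x49 cont=0 payload=0x49=73: acc |= 73<<14 -> acc=1206425 shift=21 [end]
Varint 1: bytes[0:3] = 99 D1 49 -> value 1206425 (3 byte(s))
  byte[3]=0xF1 cont=1 payload=0x71=113: acc |= 113<<0 -> acc=113 shift=7
  byte[4]=0x69 cont=0 payload=0x69=105: acc |= 105<<7 -> acc=13553 shift=14 [end]
Varint 2: bytes[3:5] = F1 69 -> value 13553 (2 byte(s))
  byte[5]=0xF5 cont=1 payload=0x75=117: acc |= 117<<0 -> acc=117 shift=7
  byte[6]=0x2B cont=0 payload=0x2B=43: acc |= 43<<7 -> acc=5621 shift=14 [end]
Varint 3: bytes[5:7] = F5 2B -> value 5621 (2 byte(s))
  byte[7]=0xBD cont=1 payload=0x3D=61: acc |= 61<<0 -> acc=61 shift=7
  byte[8]=0x8C cont=1 payload=0x0C=12: acc |= 12<<7 -> acc=1597 shift=14
  byte[9]=0x8A cont=1 payload=0x0A=10: acc |= 10<<14 -> acc=165437 shift=21
  byte[10]=0x2E cont=0 payload=0x2E=46: acc |= 46<<21 -> acc=96634429 shift=28 [end]
Varint 4: bytes[7:11] = BD 8C 8A 2E -> value 96634429 (4 byte(s))
  byte[11]=0x53 cont=0 payload=0x53=83: acc |= 83<<0 -> acc=83 shift=7 [end]
Varint 5: bytes[11:12] = 53 -> value 83 (1 byte(s))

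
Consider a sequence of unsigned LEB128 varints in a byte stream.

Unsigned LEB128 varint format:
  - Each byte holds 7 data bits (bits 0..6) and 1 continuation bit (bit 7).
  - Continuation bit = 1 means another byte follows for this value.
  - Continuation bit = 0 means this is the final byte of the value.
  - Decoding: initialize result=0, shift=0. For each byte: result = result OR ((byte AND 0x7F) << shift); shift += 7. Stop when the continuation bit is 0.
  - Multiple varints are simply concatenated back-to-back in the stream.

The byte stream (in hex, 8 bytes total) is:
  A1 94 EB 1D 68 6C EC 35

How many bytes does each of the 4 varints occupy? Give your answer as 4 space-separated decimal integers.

Answer: 4 1 1 2

Derivation:
  byte[0]=0xA1 cont=1 payload=0x21=33: acc |= 33<<0 -> acc=33 shift=7
  byte[1]=0x94 cont=1 payload=0x14=20: acc |= 20<<7 -> acc=2593 shift=14
  byte[2]=0xEB cont=1 payload=0x6B=107: acc |= 107<<14 -> acc=1755681 shift=21
  byte[3]=0x1D cont=0 payload=0x1D=29: acc |= 29<<21 -> acc=62573089 shift=28 [end]
Varint 1: bytes[0:4] = A1 94 EB 1D -> value 62573089 (4 byte(s))
  byte[4]=0x68 cont=0 payload=0x68=104: acc |= 104<<0 -> acc=104 shift=7 [end]
Varint 2: bytes[4:5] = 68 -> value 104 (1 byte(s))
  byte[5]=0x6C cont=0 payload=0x6C=108: acc |= 108<<0 -> acc=108 shift=7 [end]
Varint 3: bytes[5:6] = 6C -> value 108 (1 byte(s))
  byte[6]=0xEC cont=1 payload=0x6C=108: acc |= 108<<0 -> acc=108 shift=7
  byte[7]=0x35 cont=0 payload=0x35=53: acc |= 53<<7 -> acc=6892 shift=14 [end]
Varint 4: bytes[6:8] = EC 35 -> value 6892 (2 byte(s))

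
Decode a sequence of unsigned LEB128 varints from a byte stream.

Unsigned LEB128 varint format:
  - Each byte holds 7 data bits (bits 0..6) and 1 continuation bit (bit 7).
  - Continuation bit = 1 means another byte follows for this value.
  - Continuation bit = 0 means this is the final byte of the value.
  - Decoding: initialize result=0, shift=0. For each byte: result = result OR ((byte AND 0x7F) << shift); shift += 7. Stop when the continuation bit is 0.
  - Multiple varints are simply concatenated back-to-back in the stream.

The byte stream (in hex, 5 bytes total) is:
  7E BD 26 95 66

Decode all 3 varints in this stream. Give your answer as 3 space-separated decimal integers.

  byte[0]=0x7E cont=0 payload=0x7E=126: acc |= 126<<0 -> acc=126 shift=7 [end]
Varint 1: bytes[0:1] = 7E -> value 126 (1 byte(s))
  byte[1]=0xBD cont=1 payload=0x3D=61: acc |= 61<<0 -> acc=61 shift=7
  byte[2]=0x26 cont=0 payload=0x26=38: acc |= 38<<7 -> acc=4925 shift=14 [end]
Varint 2: bytes[1:3] = BD 26 -> value 4925 (2 byte(s))
  byte[3]=0x95 cont=1 payload=0x15=21: acc |= 21<<0 -> acc=21 shift=7
  byte[4]=0x66 cont=0 payload=0x66=102: acc |= 102<<7 -> acc=13077 shift=14 [end]
Varint 3: bytes[3:5] = 95 66 -> value 13077 (2 byte(s))

Answer: 126 4925 13077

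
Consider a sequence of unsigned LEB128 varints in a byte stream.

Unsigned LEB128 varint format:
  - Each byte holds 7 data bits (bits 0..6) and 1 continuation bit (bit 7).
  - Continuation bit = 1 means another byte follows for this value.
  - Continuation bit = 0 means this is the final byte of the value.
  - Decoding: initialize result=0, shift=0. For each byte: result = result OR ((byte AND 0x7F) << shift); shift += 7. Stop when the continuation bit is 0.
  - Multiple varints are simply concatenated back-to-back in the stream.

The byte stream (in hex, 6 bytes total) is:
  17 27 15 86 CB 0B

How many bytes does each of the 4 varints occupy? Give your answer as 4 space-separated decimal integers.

Answer: 1 1 1 3

Derivation:
  byte[0]=0x17 cont=0 payload=0x17=23: acc |= 23<<0 -> acc=23 shift=7 [end]
Varint 1: bytes[0:1] = 17 -> value 23 (1 byte(s))
  byte[1]=0x27 cont=0 payload=0x27=39: acc |= 39<<0 -> acc=39 shift=7 [end]
Varint 2: bytes[1:2] = 27 -> value 39 (1 byte(s))
  byte[2]=0x15 cont=0 payload=0x15=21: acc |= 21<<0 -> acc=21 shift=7 [end]
Varint 3: bytes[2:3] = 15 -> value 21 (1 byte(s))
  byte[3]=0x86 cont=1 payload=0x06=6: acc |= 6<<0 -> acc=6 shift=7
  byte[4]=0xCB cont=1 payload=0x4B=75: acc |= 75<<7 -> acc=9606 shift=14
  byte[5]=0x0B cont=0 payload=0x0B=11: acc |= 11<<14 -> acc=189830 shift=21 [end]
Varint 4: bytes[3:6] = 86 CB 0B -> value 189830 (3 byte(s))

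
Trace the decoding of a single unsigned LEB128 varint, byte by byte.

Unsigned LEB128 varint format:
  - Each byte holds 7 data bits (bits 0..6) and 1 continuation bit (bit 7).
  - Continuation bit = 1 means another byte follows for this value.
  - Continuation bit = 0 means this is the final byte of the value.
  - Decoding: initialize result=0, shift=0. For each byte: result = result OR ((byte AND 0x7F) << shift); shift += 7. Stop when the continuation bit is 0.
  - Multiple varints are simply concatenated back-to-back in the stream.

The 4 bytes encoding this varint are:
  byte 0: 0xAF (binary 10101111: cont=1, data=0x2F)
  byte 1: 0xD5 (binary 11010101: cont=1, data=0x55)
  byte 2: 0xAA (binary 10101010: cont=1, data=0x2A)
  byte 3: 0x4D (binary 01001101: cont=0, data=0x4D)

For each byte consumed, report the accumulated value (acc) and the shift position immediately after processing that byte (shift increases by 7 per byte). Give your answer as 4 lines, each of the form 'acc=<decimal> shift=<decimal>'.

Answer: acc=47 shift=7
acc=10927 shift=14
acc=699055 shift=21
acc=162179759 shift=28

Derivation:
byte 0=0xAF: payload=0x2F=47, contrib = 47<<0 = 47; acc -> 47, shift -> 7
byte 1=0xD5: payload=0x55=85, contrib = 85<<7 = 10880; acc -> 10927, shift -> 14
byte 2=0xAA: payload=0x2A=42, contrib = 42<<14 = 688128; acc -> 699055, shift -> 21
byte 3=0x4D: payload=0x4D=77, contrib = 77<<21 = 161480704; acc -> 162179759, shift -> 28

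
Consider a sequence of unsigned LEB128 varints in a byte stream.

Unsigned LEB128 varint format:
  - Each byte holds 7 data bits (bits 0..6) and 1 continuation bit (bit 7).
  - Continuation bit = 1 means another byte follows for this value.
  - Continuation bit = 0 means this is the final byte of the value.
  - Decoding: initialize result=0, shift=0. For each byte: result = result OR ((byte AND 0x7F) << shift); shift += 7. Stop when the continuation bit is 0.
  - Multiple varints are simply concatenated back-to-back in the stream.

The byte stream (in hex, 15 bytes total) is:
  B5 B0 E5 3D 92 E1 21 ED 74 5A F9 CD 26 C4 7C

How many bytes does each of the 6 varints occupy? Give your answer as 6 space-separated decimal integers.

  byte[0]=0xB5 cont=1 payload=0x35=53: acc |= 53<<0 -> acc=53 shift=7
  byte[1]=0xB0 cont=1 payload=0x30=48: acc |= 48<<7 -> acc=6197 shift=14
  byte[2]=0xE5 cont=1 payload=0x65=101: acc |= 101<<14 -> acc=1660981 shift=21
  byte[3]=0x3D cont=0 payload=0x3D=61: acc |= 61<<21 -> acc=129587253 shift=28 [end]
Varint 1: bytes[0:4] = B5 B0 E5 3D -> value 129587253 (4 byte(s))
  byte[4]=0x92 cont=1 payload=0x12=18: acc |= 18<<0 -> acc=18 shift=7
  byte[5]=0xE1 cont=1 payload=0x61=97: acc |= 97<<7 -> acc=12434 shift=14
  byte[6]=0x21 cont=0 payload=0x21=33: acc |= 33<<14 -> acc=553106 shift=21 [end]
Varint 2: bytes[4:7] = 92 E1 21 -> value 553106 (3 byte(s))
  byte[7]=0xED cont=1 payload=0x6D=109: acc |= 109<<0 -> acc=109 shift=7
  byte[8]=0x74 cont=0 payload=0x74=116: acc |= 116<<7 -> acc=14957 shift=14 [end]
Varint 3: bytes[7:9] = ED 74 -> value 14957 (2 byte(s))
  byte[9]=0x5A cont=0 payload=0x5A=90: acc |= 90<<0 -> acc=90 shift=7 [end]
Varint 4: bytes[9:10] = 5A -> value 90 (1 byte(s))
  byte[10]=0xF9 cont=1 payload=0x79=121: acc |= 121<<0 -> acc=121 shift=7
  byte[11]=0xCD cont=1 payload=0x4D=77: acc |= 77<<7 -> acc=9977 shift=14
  byte[12]=0x26 cont=0 payload=0x26=38: acc |= 38<<14 -> acc=632569 shift=21 [end]
Varint 5: bytes[10:13] = F9 CD 26 -> value 632569 (3 byte(s))
  byte[13]=0xC4 cont=1 payload=0x44=68: acc |= 68<<0 -> acc=68 shift=7
  byte[14]=0x7C cont=0 payload=0x7C=124: acc |= 124<<7 -> acc=15940 shift=14 [end]
Varint 6: bytes[13:15] = C4 7C -> value 15940 (2 byte(s))

Answer: 4 3 2 1 3 2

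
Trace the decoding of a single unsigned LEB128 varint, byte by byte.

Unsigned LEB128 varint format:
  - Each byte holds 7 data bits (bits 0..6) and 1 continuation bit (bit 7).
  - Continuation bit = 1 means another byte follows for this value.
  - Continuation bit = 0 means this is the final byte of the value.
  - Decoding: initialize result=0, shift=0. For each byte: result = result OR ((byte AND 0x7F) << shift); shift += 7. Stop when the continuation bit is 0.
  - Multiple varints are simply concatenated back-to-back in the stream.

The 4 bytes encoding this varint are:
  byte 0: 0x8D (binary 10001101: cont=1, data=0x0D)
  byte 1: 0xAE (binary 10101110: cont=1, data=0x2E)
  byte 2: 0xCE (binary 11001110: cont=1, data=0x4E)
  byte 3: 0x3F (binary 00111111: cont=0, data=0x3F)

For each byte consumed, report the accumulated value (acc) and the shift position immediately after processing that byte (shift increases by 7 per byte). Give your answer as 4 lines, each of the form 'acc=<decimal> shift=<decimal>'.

Answer: acc=13 shift=7
acc=5901 shift=14
acc=1283853 shift=21
acc=133404429 shift=28

Derivation:
byte 0=0x8D: payload=0x0D=13, contrib = 13<<0 = 13; acc -> 13, shift -> 7
byte 1=0xAE: payload=0x2E=46, contrib = 46<<7 = 5888; acc -> 5901, shift -> 14
byte 2=0xCE: payload=0x4E=78, contrib = 78<<14 = 1277952; acc -> 1283853, shift -> 21
byte 3=0x3F: payload=0x3F=63, contrib = 63<<21 = 132120576; acc -> 133404429, shift -> 28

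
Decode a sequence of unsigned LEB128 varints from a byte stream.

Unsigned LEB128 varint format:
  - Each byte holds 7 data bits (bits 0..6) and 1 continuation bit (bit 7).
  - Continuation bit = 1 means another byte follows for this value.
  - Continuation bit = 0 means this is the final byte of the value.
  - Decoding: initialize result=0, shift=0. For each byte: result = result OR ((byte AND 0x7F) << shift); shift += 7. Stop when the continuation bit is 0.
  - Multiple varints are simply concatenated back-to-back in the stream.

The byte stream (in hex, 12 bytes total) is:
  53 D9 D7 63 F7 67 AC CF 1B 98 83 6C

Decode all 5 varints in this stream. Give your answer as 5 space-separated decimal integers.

Answer: 83 1633241 13303 452524 1769880

Derivation:
  byte[0]=0x53 cont=0 payload=0x53=83: acc |= 83<<0 -> acc=83 shift=7 [end]
Varint 1: bytes[0:1] = 53 -> value 83 (1 byte(s))
  byte[1]=0xD9 cont=1 payload=0x59=89: acc |= 89<<0 -> acc=89 shift=7
  byte[2]=0xD7 cont=1 payload=0x57=87: acc |= 87<<7 -> acc=11225 shift=14
  byte[3]=0x63 cont=0 payload=0x63=99: acc |= 99<<14 -> acc=1633241 shift=21 [end]
Varint 2: bytes[1:4] = D9 D7 63 -> value 1633241 (3 byte(s))
  byte[4]=0xF7 cont=1 payload=0x77=119: acc |= 119<<0 -> acc=119 shift=7
  byte[5]=0x67 cont=0 payload=0x67=103: acc |= 103<<7 -> acc=13303 shift=14 [end]
Varint 3: bytes[4:6] = F7 67 -> value 13303 (2 byte(s))
  byte[6]=0xAC cont=1 payload=0x2C=44: acc |= 44<<0 -> acc=44 shift=7
  byte[7]=0xCF cont=1 payload=0x4F=79: acc |= 79<<7 -> acc=10156 shift=14
  byte[8]=0x1B cont=0 payload=0x1B=27: acc |= 27<<14 -> acc=452524 shift=21 [end]
Varint 4: bytes[6:9] = AC CF 1B -> value 452524 (3 byte(s))
  byte[9]=0x98 cont=1 payload=0x18=24: acc |= 24<<0 -> acc=24 shift=7
  byte[10]=0x83 cont=1 payload=0x03=3: acc |= 3<<7 -> acc=408 shift=14
  byte[11]=0x6C cont=0 payload=0x6C=108: acc |= 108<<14 -> acc=1769880 shift=21 [end]
Varint 5: bytes[9:12] = 98 83 6C -> value 1769880 (3 byte(s))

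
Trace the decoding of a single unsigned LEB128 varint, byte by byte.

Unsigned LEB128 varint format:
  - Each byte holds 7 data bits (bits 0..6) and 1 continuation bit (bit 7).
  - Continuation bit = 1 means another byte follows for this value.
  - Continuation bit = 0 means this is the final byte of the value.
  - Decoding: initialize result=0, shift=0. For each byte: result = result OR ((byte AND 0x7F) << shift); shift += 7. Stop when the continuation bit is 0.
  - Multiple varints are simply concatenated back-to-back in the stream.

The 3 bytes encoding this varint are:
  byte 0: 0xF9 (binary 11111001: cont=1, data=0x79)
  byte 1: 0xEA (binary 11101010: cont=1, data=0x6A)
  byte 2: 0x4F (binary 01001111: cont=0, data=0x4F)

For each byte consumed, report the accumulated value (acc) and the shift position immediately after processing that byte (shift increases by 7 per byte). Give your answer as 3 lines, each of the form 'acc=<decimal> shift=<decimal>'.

Answer: acc=121 shift=7
acc=13689 shift=14
acc=1308025 shift=21

Derivation:
byte 0=0xF9: payload=0x79=121, contrib = 121<<0 = 121; acc -> 121, shift -> 7
byte 1=0xEA: payload=0x6A=106, contrib = 106<<7 = 13568; acc -> 13689, shift -> 14
byte 2=0x4F: payload=0x4F=79, contrib = 79<<14 = 1294336; acc -> 1308025, shift -> 21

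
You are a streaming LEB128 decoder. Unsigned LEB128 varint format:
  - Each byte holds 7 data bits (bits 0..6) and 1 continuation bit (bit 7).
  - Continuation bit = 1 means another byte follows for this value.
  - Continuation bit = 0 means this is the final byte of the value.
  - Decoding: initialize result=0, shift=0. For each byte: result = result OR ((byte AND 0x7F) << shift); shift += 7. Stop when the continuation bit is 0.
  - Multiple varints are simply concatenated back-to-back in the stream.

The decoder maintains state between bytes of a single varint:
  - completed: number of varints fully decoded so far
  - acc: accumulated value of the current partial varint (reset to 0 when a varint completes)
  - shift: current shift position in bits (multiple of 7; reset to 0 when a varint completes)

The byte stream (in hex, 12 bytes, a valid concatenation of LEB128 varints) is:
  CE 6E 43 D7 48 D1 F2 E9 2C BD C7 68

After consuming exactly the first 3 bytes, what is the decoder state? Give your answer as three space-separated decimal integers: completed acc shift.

Answer: 2 0 0

Derivation:
byte[0]=0xCE cont=1 payload=0x4E: acc |= 78<<0 -> completed=0 acc=78 shift=7
byte[1]=0x6E cont=0 payload=0x6E: varint #1 complete (value=14158); reset -> completed=1 acc=0 shift=0
byte[2]=0x43 cont=0 payload=0x43: varint #2 complete (value=67); reset -> completed=2 acc=0 shift=0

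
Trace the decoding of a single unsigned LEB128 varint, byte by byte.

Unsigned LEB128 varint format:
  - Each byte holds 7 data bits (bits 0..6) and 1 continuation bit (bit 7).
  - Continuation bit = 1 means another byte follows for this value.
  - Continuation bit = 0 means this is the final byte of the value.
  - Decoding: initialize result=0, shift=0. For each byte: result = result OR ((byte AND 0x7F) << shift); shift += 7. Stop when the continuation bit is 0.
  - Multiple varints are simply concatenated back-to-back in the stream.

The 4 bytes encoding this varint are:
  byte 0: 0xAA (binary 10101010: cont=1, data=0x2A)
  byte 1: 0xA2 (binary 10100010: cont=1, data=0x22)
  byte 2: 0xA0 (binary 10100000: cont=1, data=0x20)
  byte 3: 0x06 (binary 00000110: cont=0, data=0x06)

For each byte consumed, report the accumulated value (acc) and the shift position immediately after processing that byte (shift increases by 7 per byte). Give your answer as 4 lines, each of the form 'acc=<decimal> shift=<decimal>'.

byte 0=0xAA: payload=0x2A=42, contrib = 42<<0 = 42; acc -> 42, shift -> 7
byte 1=0xA2: payload=0x22=34, contrib = 34<<7 = 4352; acc -> 4394, shift -> 14
byte 2=0xA0: payload=0x20=32, contrib = 32<<14 = 524288; acc -> 528682, shift -> 21
byte 3=0x06: payload=0x06=6, contrib = 6<<21 = 12582912; acc -> 13111594, shift -> 28

Answer: acc=42 shift=7
acc=4394 shift=14
acc=528682 shift=21
acc=13111594 shift=28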